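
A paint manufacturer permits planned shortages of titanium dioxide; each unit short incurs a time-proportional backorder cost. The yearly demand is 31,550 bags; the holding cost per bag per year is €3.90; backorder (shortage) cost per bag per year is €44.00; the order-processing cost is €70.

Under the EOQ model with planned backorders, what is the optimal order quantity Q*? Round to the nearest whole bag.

Basic EOQ = √(2·31,550·70/3.9) = 1,064.220
Backorder adjustment √((H+b)/b) = √((3.9+44)/44) = 1.0434
Q* = 1,064.220 × 1.0434 ≈ 1,110.38

1,110 bags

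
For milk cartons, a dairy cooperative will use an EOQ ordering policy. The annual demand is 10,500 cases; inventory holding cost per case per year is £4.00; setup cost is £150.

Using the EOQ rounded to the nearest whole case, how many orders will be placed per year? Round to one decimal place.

EOQ = √(2DS/H) = √(2 × 10,500 × 150 / 4)
    = √(787,500.00) ≈ 887.41 → Q = 887
Orders per year = D/Q = 10,500 / 887 = 11.838

11.8 orders per year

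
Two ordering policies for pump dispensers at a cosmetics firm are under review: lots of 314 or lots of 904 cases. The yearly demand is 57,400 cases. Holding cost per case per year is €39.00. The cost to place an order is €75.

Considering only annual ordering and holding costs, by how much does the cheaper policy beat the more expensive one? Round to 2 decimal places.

€2,556.98

Annual cost at Q: ordering D·S/Q plus holding Q·H/2.
TC(314) = (57,400/314)×75 + (314/2)×39 = €19,833.19
TC(904) = (57,400/904)×75 + (904/2)×39 = €22,390.17
Lots of 314 are cheaper by €2,556.98.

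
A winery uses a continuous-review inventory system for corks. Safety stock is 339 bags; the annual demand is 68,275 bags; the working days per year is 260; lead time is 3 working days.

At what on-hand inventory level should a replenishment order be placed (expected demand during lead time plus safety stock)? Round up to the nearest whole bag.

1,127 bags

Daily demand d = 68,275 / 260 = 262.596 bags/day
Demand during lead time = 262.596 × 3 = 787.79
Reorder point = 787.79 + 339 = 1,126.79 → round up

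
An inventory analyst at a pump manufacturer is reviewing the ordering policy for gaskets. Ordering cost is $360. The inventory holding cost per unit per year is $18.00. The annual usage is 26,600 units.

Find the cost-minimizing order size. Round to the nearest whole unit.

1,032 units

Q* = √(2·D·S / H) = √(2·26,600·360 / 18) = √1,064,000.0 ≈ 1,031.50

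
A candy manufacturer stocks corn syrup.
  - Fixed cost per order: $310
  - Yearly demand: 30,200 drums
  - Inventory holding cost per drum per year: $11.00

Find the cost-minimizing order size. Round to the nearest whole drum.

EOQ = √(2DS/H) = √(2 × 30,200 × 310 / 11)
    = √(1,702,181.82) ≈ 1,304.68

1,305 drums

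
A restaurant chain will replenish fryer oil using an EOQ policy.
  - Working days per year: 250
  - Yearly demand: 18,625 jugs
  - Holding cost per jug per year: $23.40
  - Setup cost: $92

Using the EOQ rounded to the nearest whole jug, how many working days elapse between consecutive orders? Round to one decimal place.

5.1 days

Optimal lot size Q* = (2 × 18,625 × $92 / $23.4)^½ ≈ 382.69 → Q = 383 jugs
T = Q/D × 250 days = 383/18,625 × 250 = 5.141 days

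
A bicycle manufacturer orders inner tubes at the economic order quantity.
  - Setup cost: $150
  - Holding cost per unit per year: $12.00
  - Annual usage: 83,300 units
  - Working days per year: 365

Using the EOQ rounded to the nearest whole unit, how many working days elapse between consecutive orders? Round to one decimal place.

EOQ = √(2DS/H) = √(2 × 83,300 × 150 / 12)
    = √(2,082,500.00) ≈ 1,443.09 → Q = 1,443 units
Days between orders = 365 / (D/Q) = 365 / 57.727 ≈ 6.323

6.3 days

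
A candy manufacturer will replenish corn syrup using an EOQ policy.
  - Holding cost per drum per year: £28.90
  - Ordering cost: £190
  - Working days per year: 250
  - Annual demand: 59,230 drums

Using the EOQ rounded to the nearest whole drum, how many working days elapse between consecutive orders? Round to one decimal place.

3.7 days

Q* = √(2·D·S / H) = √(2·59,230·190 / 28.9) = √778,802.8 ≈ 882.50 → Q = 882 drums
Cycle time = (working days × Q)/D = (250 × 882) / 59,230 = 3.723 days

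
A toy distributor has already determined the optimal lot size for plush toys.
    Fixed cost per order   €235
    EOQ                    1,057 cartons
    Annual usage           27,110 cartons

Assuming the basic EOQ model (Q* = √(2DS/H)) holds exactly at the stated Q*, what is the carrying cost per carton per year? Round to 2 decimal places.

€11.40

Since Q* = (2DS/H)^½, squaring gives Q*²·H = 2DS.
H = 2DS / Q² = 2 × 27,110 × 235 / 1,057² = 11.4045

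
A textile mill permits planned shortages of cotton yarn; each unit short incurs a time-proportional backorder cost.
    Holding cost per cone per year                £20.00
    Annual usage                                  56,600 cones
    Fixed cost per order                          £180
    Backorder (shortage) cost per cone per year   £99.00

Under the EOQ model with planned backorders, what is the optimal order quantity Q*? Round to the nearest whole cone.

Q* = √(2DS/H) · √((H + b)/b)
   = √(2 × 56,600 × 180 / 20) · √((20 + 99) / 99)
   = 1,009.356 × 1.0964 ≈ 1,106.62

1,107 cones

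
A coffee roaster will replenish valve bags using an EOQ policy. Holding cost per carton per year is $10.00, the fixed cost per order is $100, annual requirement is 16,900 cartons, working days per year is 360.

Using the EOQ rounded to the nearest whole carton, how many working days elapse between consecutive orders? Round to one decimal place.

EOQ = √(2DS/H) = √(2 × 16,900 × 100 / 10)
    = √(338,000.00) ≈ 581.38 → Q = 581 cartons
Days between orders = 360 / (D/Q) = 360 / 29.088 ≈ 12.376

12.4 days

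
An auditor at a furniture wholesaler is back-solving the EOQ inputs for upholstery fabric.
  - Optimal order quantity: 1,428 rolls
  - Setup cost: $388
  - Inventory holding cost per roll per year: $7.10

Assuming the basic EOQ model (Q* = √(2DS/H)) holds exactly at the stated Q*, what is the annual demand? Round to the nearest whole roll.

18,657 rolls per year

Since Q* = (2DS/H)^½, squaring gives Q*²·H = 2DS.
D = Q²H / (2S) = 1,428² × 7.1 / (2 × 388) = 18,657.48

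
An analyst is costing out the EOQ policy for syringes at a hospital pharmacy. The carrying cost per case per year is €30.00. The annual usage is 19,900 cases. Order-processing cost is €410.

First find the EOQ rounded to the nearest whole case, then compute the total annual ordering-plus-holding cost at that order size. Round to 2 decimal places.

2DS/H = 2·19,900·410/30 = 543,933.33
EOQ = √543,933.33 ≈ 737.52 → Q = 738 cases
Orders/yr = 19,900/738 = 26.965; ordering cost = 26.965 × €410 = €11,055.56
Average inventory = 738/2 = 369; holding cost = 369 × €30 = €11,070.00
Total = €11,055.56 + €11,070.00 = €22,125.56

€22,125.56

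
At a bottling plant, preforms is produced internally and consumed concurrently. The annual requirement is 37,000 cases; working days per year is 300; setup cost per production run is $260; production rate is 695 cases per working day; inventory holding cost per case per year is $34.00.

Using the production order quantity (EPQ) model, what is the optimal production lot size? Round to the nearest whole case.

Daily demand d = 37,000/300 = 123.333; p = 695; 1 − d/p = 0.82254
EPQ = √(2DS / (H(1 − d/p)))
    = √(2 × 37,000 × 260 / (34 × 0.82254)) ≈ 829.44

829 cases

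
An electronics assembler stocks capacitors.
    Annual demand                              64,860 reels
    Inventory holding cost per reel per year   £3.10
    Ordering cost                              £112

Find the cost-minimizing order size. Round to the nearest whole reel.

Optimal lot size Q* = (2 × 64,860 × £112 / £3.1)^½ ≈ 2,164.87

2,165 reels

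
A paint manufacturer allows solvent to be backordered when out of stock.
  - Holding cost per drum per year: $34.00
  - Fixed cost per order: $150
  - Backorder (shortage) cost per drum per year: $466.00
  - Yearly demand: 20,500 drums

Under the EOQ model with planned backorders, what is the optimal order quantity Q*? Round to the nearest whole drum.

Basic EOQ = √(2·20,500·150/34) = 425.303
Backorder adjustment √((H+b)/b) = √((34+466)/466) = 1.0358
Q* = 425.303 × 1.0358 ≈ 440.54

441 drums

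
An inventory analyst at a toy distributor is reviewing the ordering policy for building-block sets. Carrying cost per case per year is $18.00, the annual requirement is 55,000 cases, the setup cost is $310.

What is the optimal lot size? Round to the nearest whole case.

1,376 cases

Optimal lot size Q* = (2 × 55,000 × $310 / $18)^½ ≈ 1,376.39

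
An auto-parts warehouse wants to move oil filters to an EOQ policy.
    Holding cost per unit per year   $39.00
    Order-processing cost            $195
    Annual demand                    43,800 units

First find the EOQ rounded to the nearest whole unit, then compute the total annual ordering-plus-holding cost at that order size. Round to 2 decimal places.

$25,810.81

Optimal lot size Q* = (2 × 43,800 × $195 / $39)^½ ≈ 661.82 → Q = 662 units
Orders/yr = 43,800/662 = 66.163; ordering cost = 66.163 × $195 = $12,901.81
Average inventory = 662/2 = 331; holding cost = 331 × $39 = $12,909.00
Total = $12,901.81 + $12,909.00 = $25,810.81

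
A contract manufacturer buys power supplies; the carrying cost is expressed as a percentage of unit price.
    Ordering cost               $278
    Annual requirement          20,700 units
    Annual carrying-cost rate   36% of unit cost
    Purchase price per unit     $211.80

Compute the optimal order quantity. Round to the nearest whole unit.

389 units

Carrying cost H = $211.8 × 36% = $76.2480/unit/yr
Optimal lot size Q* = (2 × 20,700 × $278 / $76.248)^½ ≈ 388.52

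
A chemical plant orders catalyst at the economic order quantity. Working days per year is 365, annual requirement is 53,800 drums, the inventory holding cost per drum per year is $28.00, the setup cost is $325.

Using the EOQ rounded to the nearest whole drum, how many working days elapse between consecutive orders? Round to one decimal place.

2DS/H = 2·53,800·325/28 = 1,248,928.57
EOQ = √1,248,928.57 ≈ 1,117.55 → Q = 1,118 drums
Cycle time = (working days × Q)/D = (365 × 1,118) / 53,800 = 7.585 days

7.6 days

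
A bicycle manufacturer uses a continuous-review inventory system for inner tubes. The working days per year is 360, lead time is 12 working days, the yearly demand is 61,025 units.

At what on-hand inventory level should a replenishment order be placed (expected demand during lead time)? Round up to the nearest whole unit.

Daily demand d = 61,025 / 360 = 169.514 units/day
Demand during lead time = 169.514 × 12 = 2,034.17
Reorder point = 2,034.17 → round up

2,035 units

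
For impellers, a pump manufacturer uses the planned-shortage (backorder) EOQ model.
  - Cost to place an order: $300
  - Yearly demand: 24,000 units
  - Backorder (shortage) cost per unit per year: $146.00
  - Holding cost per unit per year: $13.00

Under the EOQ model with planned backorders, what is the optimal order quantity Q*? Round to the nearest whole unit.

1,098 units

Q* = √(2DS/H) · √((H + b)/b)
   = √(2 × 24,000 × 300 / 13) · √((13 + 146) / 146)
   = 1,052.470 × 1.0436 ≈ 1,098.33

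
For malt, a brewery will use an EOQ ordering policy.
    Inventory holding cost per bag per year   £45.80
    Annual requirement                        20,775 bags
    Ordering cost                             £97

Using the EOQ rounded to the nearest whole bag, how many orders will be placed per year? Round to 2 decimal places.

Optimal lot size Q* = (2 × 20,775 × £97 / £45.8)^½ ≈ 296.65 → Q = 297
N = D/Q = 20,775/297 ≈ 69.949 orders/yr

69.95 orders per year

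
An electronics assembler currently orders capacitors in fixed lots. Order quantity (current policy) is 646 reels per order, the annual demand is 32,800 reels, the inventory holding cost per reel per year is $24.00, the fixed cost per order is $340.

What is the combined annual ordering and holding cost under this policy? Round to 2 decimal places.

Ordering: D/Q × S = 32,800/646 × $340 = $17,263.16
Holding:  Q/2 × H = 646/2 × $24 = $7,752.00
Total = $17,263.16 + $7,752.00 = $25,015.16

$25,015.16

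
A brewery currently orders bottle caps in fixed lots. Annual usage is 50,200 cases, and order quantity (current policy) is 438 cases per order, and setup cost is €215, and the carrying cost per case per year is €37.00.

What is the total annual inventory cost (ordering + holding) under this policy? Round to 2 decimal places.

€32,744.55

Orders/yr = 50,200/438 = 114.612; ordering cost = 114.612 × €215 = €24,641.55
Average inventory = 438/2 = 219; holding cost = 219 × €37 = €8,103.00
Total = €24,641.55 + €8,103.00 = €32,744.55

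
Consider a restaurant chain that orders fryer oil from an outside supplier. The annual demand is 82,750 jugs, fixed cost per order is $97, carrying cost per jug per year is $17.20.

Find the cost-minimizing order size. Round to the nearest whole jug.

Q* = √(2·D·S / H) = √(2·82,750·97 / 17.2) = √933,343.0 ≈ 966.10

966 jugs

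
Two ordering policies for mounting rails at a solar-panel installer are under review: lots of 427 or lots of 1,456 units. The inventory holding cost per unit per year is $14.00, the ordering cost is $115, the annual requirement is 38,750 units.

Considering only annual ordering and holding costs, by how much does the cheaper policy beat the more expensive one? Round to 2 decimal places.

$172.57

For each Q, cost = (D/Q)·S + (Q/2)·H.
TC(427) = (38,750/427)×115 + (427/2)×14 = $13,425.18
TC(1,456) = (38,750/1,456)×115 + (1,456/2)×14 = $13,252.61
|ΔTC| = |$13,425.18 − $13,252.61| = $172.57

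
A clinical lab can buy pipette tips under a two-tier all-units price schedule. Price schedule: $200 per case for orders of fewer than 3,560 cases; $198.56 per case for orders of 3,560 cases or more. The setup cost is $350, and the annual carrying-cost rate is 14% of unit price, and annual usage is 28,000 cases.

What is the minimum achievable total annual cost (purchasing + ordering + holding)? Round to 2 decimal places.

H₁ = 14%×$200 = $28.0000;  H₂ = 14%×$198.56 = $27.7984
EOQ₁ = √(2×28,000×350/28.0000) = 836.66  (< 3,560, feasible at tier 1)
EOQ₂ = √(2×28,000×350/27.7984) = 839.69  (< 3,560 → use Q = 3,560 at tier-2 price)
TC(tier 1 (EOQ₁), Q≈836.7) = $5,623,426.48
TC(tier 2, Q≈3,560.0) = $5,611,913.96
Minimum at tier 2: $5,611,913.96

$5,611,913.96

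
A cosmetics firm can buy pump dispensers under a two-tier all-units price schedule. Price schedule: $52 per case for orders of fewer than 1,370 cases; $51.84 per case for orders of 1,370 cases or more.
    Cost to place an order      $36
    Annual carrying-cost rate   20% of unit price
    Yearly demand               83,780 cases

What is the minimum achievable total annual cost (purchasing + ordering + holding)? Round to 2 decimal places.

$4,352,458.80

H₁ = 20%×$52 = $10.4000;  H₂ = 20%×$51.84 = $10.3680
EOQ₁ = √(2×83,780×36/10.4000) = 761.59  (< 1,370, feasible at tier 1)
EOQ₂ = √(2×83,780×36/10.3680) = 762.76  (< 1,370 → use Q = 1,370 at tier-2 price)
TC(tier 1 (EOQ₁), Q≈761.6) = $4,364,480.51
TC(tier 2, Q≈1,370.0) = $4,352,458.80
Minimum at tier 2: $4,352,458.80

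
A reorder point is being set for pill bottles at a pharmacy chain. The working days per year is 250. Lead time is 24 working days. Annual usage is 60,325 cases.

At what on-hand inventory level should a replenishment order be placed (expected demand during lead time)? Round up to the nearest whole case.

Daily demand d = 60,325 / 250 = 241.300 cases/day
Demand during lead time = 241.300 × 24 = 5,791.20
Reorder point = 5,791.20 → round up

5,792 cases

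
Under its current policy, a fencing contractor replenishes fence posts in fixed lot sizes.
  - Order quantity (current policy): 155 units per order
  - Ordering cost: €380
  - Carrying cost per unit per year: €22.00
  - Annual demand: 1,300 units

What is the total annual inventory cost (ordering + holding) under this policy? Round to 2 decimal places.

€4,892.10

Ordering: D/Q × S = 1,300/155 × €380 = €3,187.10
Holding:  Q/2 × H = 155/2 × €22 = €1,705.00
Total = €3,187.10 + €1,705.00 = €4,892.10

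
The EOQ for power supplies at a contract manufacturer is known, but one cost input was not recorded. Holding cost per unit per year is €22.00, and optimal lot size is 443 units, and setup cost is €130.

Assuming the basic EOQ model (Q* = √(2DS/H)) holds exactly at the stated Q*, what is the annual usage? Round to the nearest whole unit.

16,606 units per year

From Q* = √(2DS/H) ⇒ Q*² = 2DS/H.
D = Q²H / (2S) = 443² × 22 / (2 × 130) = 16,605.68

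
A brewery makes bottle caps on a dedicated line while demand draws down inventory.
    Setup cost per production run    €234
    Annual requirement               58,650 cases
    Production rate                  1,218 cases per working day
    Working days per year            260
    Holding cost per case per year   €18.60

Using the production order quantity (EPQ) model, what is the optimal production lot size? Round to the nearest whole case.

d = 58,650/260 = 225.5769 cases/day;  effective holding cost H(1 − d/p) = 18.6·(1 − 225.5769/1218) = 15.15523
Q* = √(2DS / H_eff) = √(2·58,650·234 / 15.15523) ≈ 1,345.78

1,346 cases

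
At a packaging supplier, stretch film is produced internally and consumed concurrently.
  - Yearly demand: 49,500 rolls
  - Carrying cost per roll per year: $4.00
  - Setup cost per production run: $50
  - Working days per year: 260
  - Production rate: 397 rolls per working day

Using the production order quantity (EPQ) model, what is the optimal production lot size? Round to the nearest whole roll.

Daily demand d = 49,500/260 = 190.385; p = 397; 1 − d/p = 0.52044
EPQ = √(2DS / (H(1 − d/p)))
    = √(2 × 49,500 × 50 / (4 × 0.52044)) ≈ 1,542.01

1,542 rolls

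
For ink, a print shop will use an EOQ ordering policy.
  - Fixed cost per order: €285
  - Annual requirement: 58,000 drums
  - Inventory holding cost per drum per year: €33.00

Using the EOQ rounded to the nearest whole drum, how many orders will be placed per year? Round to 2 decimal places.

57.94 orders per year

EOQ = √(2DS/H) = √(2 × 58,000 × 285 / 33)
    = √(1,001,818.18) ≈ 1,000.91 → Q = 1,001
N = D/Q = 58,000/1,001 ≈ 57.942 orders/yr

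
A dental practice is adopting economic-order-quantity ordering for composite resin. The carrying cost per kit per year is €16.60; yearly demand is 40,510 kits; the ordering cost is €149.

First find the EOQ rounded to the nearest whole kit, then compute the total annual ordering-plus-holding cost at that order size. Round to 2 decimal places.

Optimal lot size Q* = (2 × 40,510 × €149 / €16.6)^½ ≈ 852.78 → Q = 853 kits
Orders/yr = 40,510/853 = 47.491; ordering cost = 47.491 × €149 = €7,076.19
Average inventory = 853/2 = 426.5; holding cost = 426.5 × €16.6 = €7,079.90
Total = €7,076.19 + €7,079.90 = €14,156.09

€14,156.09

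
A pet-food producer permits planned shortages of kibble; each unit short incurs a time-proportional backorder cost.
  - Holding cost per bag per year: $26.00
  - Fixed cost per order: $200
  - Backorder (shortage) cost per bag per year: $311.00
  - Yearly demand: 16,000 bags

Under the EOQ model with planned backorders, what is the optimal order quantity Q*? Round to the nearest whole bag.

516 bags

Basic EOQ = √(2·16,000·200/26) = 496.139
Backorder adjustment √((H+b)/b) = √((26+311)/311) = 1.0410
Q* = 496.139 × 1.0410 ≈ 516.46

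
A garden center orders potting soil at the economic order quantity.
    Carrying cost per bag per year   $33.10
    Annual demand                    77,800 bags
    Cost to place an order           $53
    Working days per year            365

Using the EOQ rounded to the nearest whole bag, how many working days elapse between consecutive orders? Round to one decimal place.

2.3 days

2DS/H = 2·77,800·53/33.1 = 249,148.04
EOQ = √249,148.04 ≈ 499.15 → Q = 499 bags
Days between orders = 365 / (D/Q) = 365 / 155.912 ≈ 2.341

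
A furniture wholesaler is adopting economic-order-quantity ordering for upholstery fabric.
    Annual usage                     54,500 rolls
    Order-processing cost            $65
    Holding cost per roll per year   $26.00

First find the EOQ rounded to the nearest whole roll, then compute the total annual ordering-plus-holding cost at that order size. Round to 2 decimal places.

Optimal lot size Q* = (2 × 54,500 × $65 / $26)^½ ≈ 522.02 → Q = 522 rolls
Ordering: D/Q × S = 54,500/522 × $65 = $6,786.40
Holding:  Q/2 × H = 522/2 × $26 = $6,786.00
Total = $6,786.40 + $6,786.00 = $13,572.40

$13,572.40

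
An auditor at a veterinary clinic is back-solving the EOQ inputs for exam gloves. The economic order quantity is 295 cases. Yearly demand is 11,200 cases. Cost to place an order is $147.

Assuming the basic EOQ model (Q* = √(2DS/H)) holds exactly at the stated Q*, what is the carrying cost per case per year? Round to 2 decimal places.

Since Q* = (2DS/H)^½, squaring gives Q*²·H = 2DS.
H = 2DS / Q² = 2 × 11,200 × 147 / 295² = 37.8374

$37.84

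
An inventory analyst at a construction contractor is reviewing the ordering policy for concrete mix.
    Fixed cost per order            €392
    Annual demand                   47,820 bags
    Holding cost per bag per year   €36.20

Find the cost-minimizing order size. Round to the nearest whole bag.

Optimal lot size Q* = (2 × 47,820 × €392 / €36.2)^½ ≈ 1,017.67

1,018 bags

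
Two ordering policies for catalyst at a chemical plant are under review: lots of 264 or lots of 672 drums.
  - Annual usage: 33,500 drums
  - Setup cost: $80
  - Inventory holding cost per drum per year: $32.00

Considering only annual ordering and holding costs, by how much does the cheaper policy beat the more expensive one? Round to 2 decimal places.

TC(Q) = (D/Q)S + (Q/2)H
TC(264) = (33,500/264)×80 + (264/2)×32 = $14,375.52
TC(672) = (33,500/672)×80 + (672/2)×32 = $14,740.10
Cheaper: Q = 264.  Difference = $364.58

$364.58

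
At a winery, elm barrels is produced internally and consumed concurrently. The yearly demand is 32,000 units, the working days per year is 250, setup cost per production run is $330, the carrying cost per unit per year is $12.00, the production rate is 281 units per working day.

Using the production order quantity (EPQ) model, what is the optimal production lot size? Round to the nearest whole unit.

1,798 units

d = 32,000/250 = 128.0000 units/day;  effective holding cost H(1 − d/p) = 12·(1 − 128.0000/281) = 6.53381
Q* = √(2DS / H_eff) = √(2·32,000·330 / 6.53381) ≈ 1,797.89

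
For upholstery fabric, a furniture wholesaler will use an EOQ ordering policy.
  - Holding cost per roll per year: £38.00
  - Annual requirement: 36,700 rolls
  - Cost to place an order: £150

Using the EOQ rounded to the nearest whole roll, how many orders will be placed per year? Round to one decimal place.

68.2 orders per year

Optimal lot size Q* = (2 × 36,700 × £150 / £38)^½ ≈ 538.27 → Q = 538
N = D/Q = 36,700/538 ≈ 68.216 orders/yr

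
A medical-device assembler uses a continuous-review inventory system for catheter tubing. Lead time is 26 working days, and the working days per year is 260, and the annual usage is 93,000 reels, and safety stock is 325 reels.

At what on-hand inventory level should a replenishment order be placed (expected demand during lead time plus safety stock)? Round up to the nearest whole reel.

9,625 reels

Daily demand d = 93,000 / 260 = 357.692 reels/day
Demand during lead time = 357.692 × 26 = 9,300.00
Reorder point = 9,300.00 + 325 = 9,625.00 → round up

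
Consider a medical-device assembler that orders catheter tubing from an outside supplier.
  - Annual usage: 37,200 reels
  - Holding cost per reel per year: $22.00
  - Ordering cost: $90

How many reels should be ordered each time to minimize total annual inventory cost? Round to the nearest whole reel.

Optimal lot size Q* = (2 × 37,200 × $90 / $22)^½ ≈ 551.69

552 reels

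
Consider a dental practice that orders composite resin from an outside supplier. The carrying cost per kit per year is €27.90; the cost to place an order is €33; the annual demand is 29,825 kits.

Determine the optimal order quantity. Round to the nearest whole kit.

2DS/H = 2·29,825·33/27.9 = 70,553.76
EOQ = √70,553.76 ≈ 265.62

266 kits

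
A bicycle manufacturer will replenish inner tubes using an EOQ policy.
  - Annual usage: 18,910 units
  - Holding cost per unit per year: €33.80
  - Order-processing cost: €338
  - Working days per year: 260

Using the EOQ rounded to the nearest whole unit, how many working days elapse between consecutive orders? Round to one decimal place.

2DS/H = 2·18,910·338/33.8 = 378,200.00
EOQ = √378,200.00 ≈ 614.98 → Q = 615 units
Days between orders = 260 / (D/Q) = 260 / 30.748 ≈ 8.456

8.5 days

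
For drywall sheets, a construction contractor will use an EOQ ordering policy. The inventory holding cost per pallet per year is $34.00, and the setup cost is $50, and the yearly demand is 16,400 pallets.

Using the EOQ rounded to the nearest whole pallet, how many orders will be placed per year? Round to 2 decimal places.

74.55 orders per year

EOQ = √(2DS/H) = √(2 × 16,400 × 50 / 34)
    = √(48,235.29) ≈ 219.63 → Q = 220
N = D/Q = 16,400/220 ≈ 74.545 orders/yr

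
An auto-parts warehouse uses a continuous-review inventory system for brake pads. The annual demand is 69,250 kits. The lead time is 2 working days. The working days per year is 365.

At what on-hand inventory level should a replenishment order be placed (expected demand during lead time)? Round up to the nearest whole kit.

Daily demand d = 69,250 / 365 = 189.726 kits/day
Demand during lead time = 189.726 × 2 = 379.45
Reorder point = 379.45 → round up

380 kits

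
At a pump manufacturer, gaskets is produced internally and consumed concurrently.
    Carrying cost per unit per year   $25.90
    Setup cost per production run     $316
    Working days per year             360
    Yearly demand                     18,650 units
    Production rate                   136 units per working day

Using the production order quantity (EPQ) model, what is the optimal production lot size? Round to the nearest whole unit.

Daily demand d = 18,650/360 = 51.806; p = 136; 1 − d/p = 0.61908
EPQ = √(2DS / (H(1 − d/p)))
    = √(2 × 18,650 × 316 / (25.9 × 0.61908)) ≈ 857.38

857 units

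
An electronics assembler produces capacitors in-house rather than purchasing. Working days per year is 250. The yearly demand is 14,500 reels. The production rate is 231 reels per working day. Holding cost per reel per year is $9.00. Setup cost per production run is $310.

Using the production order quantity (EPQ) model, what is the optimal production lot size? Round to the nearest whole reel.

1,155 reels

d = 14,500/250 = 58.0000 reels/day;  effective holding cost H(1 − d/p) = 9·(1 − 58.0000/231) = 6.74026
Q* = √(2DS / H_eff) = √(2·14,500·310 / 6.74026) ≈ 1,154.89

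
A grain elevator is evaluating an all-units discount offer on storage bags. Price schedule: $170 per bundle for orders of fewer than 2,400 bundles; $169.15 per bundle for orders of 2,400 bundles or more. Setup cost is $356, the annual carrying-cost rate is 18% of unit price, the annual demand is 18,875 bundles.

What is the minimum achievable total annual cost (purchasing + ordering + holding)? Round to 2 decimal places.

H₁ = 18%×$170 = $30.6000;  H₂ = 18%×$169.15 = $30.4470
EOQ₁ = √(2×18,875×356/30.6000) = 662.71  (< 2,400, feasible at tier 1)
EOQ₂ = √(2×18,875×356/30.4470) = 664.37  (< 2,400 → use Q = 2,400 at tier-2 price)
TC(tier 1 (EOQ₁), Q≈662.7) = $3,229,028.89
TC(tier 2, Q≈2,400.0) = $3,232,042.44
Minimum at tier 1 (EOQ₁): $3,229,028.89

$3,229,028.89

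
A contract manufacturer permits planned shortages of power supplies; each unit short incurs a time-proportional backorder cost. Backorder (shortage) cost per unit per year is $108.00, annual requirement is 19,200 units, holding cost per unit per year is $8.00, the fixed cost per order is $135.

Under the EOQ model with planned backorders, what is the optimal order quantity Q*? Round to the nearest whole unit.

834 units

Q* = √(2DS/H) · √((H + b)/b)
   = √(2 × 19,200 × 135 / 8) · √((8 + 108) / 108)
   = 804.984 × 1.0364 ≈ 834.27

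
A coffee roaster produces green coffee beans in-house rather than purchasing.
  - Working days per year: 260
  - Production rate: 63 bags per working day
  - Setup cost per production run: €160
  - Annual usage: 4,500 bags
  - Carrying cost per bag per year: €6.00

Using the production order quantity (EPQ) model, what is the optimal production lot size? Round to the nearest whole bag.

Daily demand d = 4,500/260 = 17.308; p = 63; 1 − d/p = 0.72527
EPQ = √(2DS / (H(1 − d/p)))
    = √(2 × 4,500 × 160 / (6 × 0.72527)) ≈ 575.25

575 bags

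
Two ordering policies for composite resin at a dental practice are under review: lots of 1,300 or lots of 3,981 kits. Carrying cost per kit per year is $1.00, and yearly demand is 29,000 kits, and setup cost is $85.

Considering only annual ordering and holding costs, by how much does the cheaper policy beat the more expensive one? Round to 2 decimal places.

$63.54

For each Q, cost = (D/Q)·S + (Q/2)·H.
TC(1,300) = (29,000/1,300)×85 + (1,300/2)×1 = $2,546.15
TC(3,981) = (29,000/3,981)×85 + (3,981/2)×1 = $2,609.69
Lots of 1,300 are cheaper by $63.54.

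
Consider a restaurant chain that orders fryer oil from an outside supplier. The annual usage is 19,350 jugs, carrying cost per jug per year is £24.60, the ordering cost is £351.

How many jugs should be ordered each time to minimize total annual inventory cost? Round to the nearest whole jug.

743 jugs

EOQ = √(2DS/H) = √(2 × 19,350 × 351 / 24.6)
    = √(552,182.93) ≈ 743.09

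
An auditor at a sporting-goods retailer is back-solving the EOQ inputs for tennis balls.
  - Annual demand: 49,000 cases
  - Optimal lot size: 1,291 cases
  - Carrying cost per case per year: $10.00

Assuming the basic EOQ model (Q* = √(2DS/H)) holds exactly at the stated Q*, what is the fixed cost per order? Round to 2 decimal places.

EOQ relation: Q² = 2DS/H, so rearrange for the unknown.
S = Q²H / (2D) = 1,291² × 10 / (2 × 49,000) = 170.0695

$170.07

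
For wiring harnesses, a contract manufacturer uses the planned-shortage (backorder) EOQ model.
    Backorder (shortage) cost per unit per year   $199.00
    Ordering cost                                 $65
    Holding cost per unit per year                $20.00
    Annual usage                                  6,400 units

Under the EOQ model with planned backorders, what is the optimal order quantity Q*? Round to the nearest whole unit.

214 units

Basic EOQ = √(2·6,400·65/20) = 203.961
Backorder adjustment √((H+b)/b) = √((20+199)/199) = 1.0490
Q* = 203.961 × 1.0490 ≈ 213.96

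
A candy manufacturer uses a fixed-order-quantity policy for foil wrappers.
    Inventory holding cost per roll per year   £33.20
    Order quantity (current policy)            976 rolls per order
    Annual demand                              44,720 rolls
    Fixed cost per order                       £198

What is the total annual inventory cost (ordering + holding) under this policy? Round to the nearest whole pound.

Orders/yr = 44,720/976 = 45.820; ordering cost = 45.820 × £198 = £9,072.30
Average inventory = 976/2 = 488; holding cost = 488 × £33.2 = £16,201.60
Total = £9,072.30 + £16,201.60 = £25,273.90

£25,274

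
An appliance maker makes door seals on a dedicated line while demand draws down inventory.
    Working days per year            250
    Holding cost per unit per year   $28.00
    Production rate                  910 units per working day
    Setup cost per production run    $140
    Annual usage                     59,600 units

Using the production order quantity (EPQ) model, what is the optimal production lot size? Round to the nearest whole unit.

Daily demand d = 59,600/250 = 238.400; p = 910; 1 − d/p = 0.73802
EPQ = √(2DS / (H(1 − d/p)))
    = √(2 × 59,600 × 140 / (28 × 0.73802)) ≈ 898.65

899 units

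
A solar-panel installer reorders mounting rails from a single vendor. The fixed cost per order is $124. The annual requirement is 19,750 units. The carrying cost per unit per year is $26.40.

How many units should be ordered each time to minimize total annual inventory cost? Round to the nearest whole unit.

2DS/H = 2·19,750·124/26.4 = 185,530.30
EOQ = √185,530.30 ≈ 430.73

431 units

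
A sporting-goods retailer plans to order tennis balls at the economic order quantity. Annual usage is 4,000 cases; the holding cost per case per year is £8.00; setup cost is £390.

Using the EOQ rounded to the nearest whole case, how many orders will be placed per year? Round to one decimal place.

Optimal lot size Q* = (2 × 4,000 × £390 / £8)^½ ≈ 624.50 → Q = 624
N = D/Q = 4,000/624 ≈ 6.410 orders/yr

6.4 orders per year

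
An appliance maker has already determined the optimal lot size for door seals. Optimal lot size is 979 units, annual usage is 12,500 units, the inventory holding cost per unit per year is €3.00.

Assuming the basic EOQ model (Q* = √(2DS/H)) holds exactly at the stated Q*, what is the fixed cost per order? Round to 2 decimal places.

€115.01

From Q* = √(2DS/H) ⇒ Q*² = 2DS/H.
S = Q²H / (2D) = 979² × 3 / (2 × 12,500) = 115.0129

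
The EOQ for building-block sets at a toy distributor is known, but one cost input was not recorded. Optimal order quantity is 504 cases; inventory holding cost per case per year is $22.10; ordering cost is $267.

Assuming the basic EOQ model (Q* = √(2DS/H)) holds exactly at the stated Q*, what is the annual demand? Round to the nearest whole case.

EOQ relation: Q² = 2DS/H, so rearrange for the unknown.
D = Q²H / (2S) = 504² × 22.1 / (2 × 267) = 10,512.65

10,513 cases per year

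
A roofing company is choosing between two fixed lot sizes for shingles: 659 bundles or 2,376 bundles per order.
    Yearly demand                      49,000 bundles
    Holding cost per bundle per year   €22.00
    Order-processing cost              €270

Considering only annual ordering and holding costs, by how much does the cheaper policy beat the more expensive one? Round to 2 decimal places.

€4,379.31

For each Q, cost = (D/Q)·S + (Q/2)·H.
TC(659) = (49,000/659)×270 + (659/2)×22 = €27,324.87
TC(2,376) = (49,000/2,376)×270 + (2,376/2)×22 = €31,704.18
Cheaper: Q = 659.  Difference = €4,379.31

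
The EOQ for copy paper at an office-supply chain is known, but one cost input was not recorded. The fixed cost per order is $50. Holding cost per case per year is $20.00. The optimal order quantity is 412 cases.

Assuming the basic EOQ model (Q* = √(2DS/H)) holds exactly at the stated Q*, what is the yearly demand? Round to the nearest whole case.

33,949 cases per year

EOQ relation: Q² = 2DS/H, so rearrange for the unknown.
D = Q²H / (2S) = 412² × 20 / (2 × 50) = 33,948.80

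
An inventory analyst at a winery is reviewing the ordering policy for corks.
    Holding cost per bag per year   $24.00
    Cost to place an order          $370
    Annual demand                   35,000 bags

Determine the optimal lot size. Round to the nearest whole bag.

1,039 bags

EOQ = √(2DS/H) = √(2 × 35,000 × 370 / 24)
    = √(1,079,166.67) ≈ 1,038.83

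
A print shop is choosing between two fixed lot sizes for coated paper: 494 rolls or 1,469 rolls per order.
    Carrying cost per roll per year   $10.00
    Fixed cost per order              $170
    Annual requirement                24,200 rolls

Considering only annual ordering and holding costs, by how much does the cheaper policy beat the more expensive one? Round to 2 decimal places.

$652.39

TC(Q) = (D/Q)S + (Q/2)H
TC(494) = (24,200/494)×170 + (494/2)×10 = $10,797.94
TC(1,469) = (24,200/1,469)×170 + (1,469/2)×10 = $10,145.54
Lots of 1,469 are cheaper by $652.39.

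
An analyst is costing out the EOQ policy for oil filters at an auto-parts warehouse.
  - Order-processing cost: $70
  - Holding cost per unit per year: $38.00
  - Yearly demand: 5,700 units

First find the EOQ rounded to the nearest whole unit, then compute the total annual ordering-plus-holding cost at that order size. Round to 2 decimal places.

EOQ = √(2DS/H) = √(2 × 5,700 × 70 / 38)
    = √(21,000.00) ≈ 144.91 → Q = 145 units
Annual ordering cost = (D/Q)·S = (5,700/145) × 70 = $2,751.72
Annual holding cost  = (Q/2)·H = (145/2) × 38 = $2,755.00
Total = $2,751.72 + $2,755.00 = $5,506.72

$5,506.72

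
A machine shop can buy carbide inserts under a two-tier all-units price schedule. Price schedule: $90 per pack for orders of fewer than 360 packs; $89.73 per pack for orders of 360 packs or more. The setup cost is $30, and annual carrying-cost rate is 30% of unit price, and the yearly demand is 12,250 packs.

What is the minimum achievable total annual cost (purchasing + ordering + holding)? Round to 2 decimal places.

H₁ = 30%×$90 = $27.0000;  H₂ = 30%×$89.73 = $26.9190
EOQ₁ = √(2×12,250×30/27.0000) = 164.99  (< 360, feasible at tier 1)
EOQ₂ = √(2×12,250×30/26.9190) = 165.24  (< 360 → use Q = 360 at tier-2 price)
TC(tier 1 (EOQ₁), Q≈165.0) = $1,106,954.77
TC(tier 2, Q≈360.0) = $1,105,058.75
Minimum at tier 2: $1,105,058.75

$1,105,058.75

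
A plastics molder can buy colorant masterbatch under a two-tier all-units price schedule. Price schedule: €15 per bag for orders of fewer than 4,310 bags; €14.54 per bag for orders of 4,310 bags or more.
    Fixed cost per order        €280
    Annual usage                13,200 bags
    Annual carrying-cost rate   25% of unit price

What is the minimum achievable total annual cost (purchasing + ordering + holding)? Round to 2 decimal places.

H₁ = 25%×€15 = €3.7500;  H₂ = 25%×€14.54 = €3.6350
EOQ₁ = √(2×13,200×280/3.7500) = 1,403.99  (< 4,310, feasible at tier 1)
EOQ₂ = √(2×13,200×280/3.6350) = 1,426.03  (< 4,310 → use Q = 4,310 at tier-2 price)
TC(tier 1 (EOQ₁), Q≈1,404.0) = €203,264.98
TC(tier 2, Q≈4,310.0) = €200,618.97
Minimum at tier 2: €200,618.97

€200,618.97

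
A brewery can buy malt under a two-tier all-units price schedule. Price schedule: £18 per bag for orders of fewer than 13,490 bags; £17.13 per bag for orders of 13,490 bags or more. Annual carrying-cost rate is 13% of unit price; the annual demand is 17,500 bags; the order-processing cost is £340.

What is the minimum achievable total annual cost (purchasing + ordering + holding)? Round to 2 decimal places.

£315,236.51

H₁ = 13%×£18 = £2.3400;  H₂ = 13%×£17.13 = £2.2269
EOQ₁ = √(2×17,500×340/2.3400) = 2,255.10  (< 13,490, feasible at tier 1)
EOQ₂ = √(2×17,500×340/2.2269) = 2,311.66  (< 13,490 → use Q = 13,490 at tier-2 price)
TC(tier 1 (EOQ₁), Q≈2,255.1) = £320,276.93
TC(tier 2, Q≈13,490.0) = £315,236.51
Minimum at tier 2: £315,236.51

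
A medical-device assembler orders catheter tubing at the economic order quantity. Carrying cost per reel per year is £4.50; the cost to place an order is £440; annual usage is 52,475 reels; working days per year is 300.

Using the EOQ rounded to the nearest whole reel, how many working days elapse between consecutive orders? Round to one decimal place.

EOQ = √(2DS/H) = √(2 × 52,475 × 440 / 4.5)
    = √(10,261,777.78) ≈ 3,203.40 → Q = 3,203 reels
T = Q/D × 300 days = 3,203/52,475 × 300 = 18.312 days

18.3 days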